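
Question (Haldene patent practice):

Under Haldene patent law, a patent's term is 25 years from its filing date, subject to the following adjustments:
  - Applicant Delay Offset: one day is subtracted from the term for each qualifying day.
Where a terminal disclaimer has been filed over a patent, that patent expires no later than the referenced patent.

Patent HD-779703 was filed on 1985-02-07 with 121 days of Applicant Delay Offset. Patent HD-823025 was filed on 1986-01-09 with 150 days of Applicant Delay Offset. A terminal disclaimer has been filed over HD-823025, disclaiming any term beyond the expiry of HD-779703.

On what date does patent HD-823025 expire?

Natural term of HD-823025:
  Base: filing + 25 years → 9 January 2011.
  Applicant Delay Offset: −150 days → 12 August 2010.
Expiry of referenced patent HD-779703:
  Base: filing + 25 years → 7 February 2010.
  Applicant Delay Offset: −121 days → 9 October 2009.
Terminal disclaimer: HD-823025 expires on the earlier of 12 August 2010 and 9 October 2009.

2009-10-09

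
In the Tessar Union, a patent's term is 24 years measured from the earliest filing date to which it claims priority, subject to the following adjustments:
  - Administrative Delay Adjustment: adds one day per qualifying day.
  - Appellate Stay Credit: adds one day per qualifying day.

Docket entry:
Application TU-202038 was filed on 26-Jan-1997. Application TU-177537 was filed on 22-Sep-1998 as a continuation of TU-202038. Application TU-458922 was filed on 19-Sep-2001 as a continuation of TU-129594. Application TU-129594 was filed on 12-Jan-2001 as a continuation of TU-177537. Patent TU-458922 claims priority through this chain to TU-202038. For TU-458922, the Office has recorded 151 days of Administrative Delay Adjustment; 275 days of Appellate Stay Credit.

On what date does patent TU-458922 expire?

2022-03-28

Earliest priority filing: 26 January 1997.
Base term: 26 January 1997 + 24 years → 26 January 2021.
Administrative Delay Adjustment: +151 days → 26 June 2021.
Appellate Stay Credit: +275 days → 28 March 2022.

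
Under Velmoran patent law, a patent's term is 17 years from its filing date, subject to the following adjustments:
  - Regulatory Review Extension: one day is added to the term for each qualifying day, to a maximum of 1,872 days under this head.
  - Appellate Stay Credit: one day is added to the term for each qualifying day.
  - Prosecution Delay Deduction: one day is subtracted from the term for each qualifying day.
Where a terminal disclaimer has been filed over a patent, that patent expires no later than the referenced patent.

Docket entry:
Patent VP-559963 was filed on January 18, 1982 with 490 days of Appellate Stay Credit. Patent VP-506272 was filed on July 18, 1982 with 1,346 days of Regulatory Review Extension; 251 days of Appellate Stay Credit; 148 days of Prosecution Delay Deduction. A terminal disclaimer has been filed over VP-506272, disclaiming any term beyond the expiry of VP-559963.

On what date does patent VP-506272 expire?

2000-05-22

Natural term of VP-506272:
  Base: filing + 17 years → 18 July 1999.
  Regulatory Review Extension: 1346 days (within the 1872-day cap) → +1346 days → 25 March 2003.
  Appellate Stay Credit: +251 days → 1 December 2003.
  Prosecution Delay Deduction: −148 days → 6 July 2003.
Expiry of referenced patent VP-559963:
  Base: filing + 17 years → 18 January 1999.
  Appellate Stay Credit: +490 days → 22 May 2000.
Terminal disclaimer: VP-506272 expires on the earlier of 6 July 2003 and 22 May 2000.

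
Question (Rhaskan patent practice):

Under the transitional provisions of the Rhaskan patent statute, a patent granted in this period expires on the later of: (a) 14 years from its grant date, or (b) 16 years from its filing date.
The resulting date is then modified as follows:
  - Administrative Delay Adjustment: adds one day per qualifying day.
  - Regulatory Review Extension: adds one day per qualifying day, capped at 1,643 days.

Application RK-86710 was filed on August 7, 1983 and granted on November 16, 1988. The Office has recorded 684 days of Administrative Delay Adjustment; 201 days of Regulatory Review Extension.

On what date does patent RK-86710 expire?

(a) grant + 14 years → 16 November 2002.
(b) filing + 16 years → 7 August 1999.
Later of the two: 16 November 2002.
Administrative Delay Adjustment: +684 days → 30 September 2004.
Regulatory Review Extension: 201 days (within the 1643-day cap) → +201 days → 19 April 2005.

2005-04-19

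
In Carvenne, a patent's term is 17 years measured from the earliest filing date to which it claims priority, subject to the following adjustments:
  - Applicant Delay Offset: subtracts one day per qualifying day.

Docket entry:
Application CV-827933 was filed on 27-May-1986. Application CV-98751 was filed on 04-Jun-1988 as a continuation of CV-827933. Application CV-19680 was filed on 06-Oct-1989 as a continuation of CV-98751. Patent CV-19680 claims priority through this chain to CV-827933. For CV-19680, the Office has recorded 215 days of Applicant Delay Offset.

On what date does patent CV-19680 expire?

Earliest priority filing: 27 May 1986.
Base term: 27 May 1986 + 17 years → 27 May 2003.
Applicant Delay Offset: −215 days → 24 October 2002.

October 24, 2002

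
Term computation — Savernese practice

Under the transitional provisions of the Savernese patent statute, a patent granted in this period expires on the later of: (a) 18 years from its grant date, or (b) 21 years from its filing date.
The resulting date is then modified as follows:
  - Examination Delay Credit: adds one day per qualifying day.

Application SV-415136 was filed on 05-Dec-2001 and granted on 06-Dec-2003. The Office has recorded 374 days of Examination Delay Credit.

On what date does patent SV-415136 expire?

December 14, 2023

(a) grant + 18 years → 6 December 2021.
(b) filing + 21 years → 5 December 2022.
Later of the two: 5 December 2022.
Examination Delay Credit: +374 days → 14 December 2023.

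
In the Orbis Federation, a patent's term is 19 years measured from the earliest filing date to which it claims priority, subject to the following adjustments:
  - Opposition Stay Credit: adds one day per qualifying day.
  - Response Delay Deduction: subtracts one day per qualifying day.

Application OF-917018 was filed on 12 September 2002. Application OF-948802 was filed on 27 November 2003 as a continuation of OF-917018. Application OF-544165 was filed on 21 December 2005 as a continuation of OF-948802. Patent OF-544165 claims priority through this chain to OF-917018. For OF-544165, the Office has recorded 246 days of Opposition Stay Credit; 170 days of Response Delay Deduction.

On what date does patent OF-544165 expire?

November 27, 2021

Earliest priority filing: 12 September 2002.
Base term: 12 September 2002 + 19 years → 12 September 2021.
Opposition Stay Credit: +246 days → 16 May 2022.
Response Delay Deduction: −170 days → 27 November 2021.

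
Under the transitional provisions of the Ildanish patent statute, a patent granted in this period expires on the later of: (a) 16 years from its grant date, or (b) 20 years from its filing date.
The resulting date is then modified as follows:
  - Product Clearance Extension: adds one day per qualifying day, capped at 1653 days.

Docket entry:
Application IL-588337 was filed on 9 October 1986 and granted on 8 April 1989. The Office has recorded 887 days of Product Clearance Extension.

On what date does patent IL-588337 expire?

(a) grant + 16 years → 8 April 2005.
(b) filing + 20 years → 9 October 2006.
Later of the two: 9 October 2006.
Product Clearance Extension: 887 days (within the 1653-day cap) → +887 days → 14 March 2009.

March 14, 2009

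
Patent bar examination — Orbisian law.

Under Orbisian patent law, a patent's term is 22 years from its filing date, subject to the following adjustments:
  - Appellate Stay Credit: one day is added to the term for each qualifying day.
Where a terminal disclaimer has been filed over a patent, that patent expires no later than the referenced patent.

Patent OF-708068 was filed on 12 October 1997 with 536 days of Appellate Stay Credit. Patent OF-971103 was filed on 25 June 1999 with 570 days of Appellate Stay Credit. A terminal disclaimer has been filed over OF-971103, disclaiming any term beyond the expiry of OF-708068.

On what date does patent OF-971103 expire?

March 31, 2021

Natural term of OF-971103:
  Base: filing + 22 years → 25 June 2021.
  Appellate Stay Credit: +570 days → 16 January 2023.
Expiry of referenced patent OF-708068:
  Base: filing + 22 years → 12 October 2019.
  Appellate Stay Credit: +536 days → 31 March 2021.
Terminal disclaimer: OF-971103 expires on the earlier of 16 January 2023 and 31 March 2021.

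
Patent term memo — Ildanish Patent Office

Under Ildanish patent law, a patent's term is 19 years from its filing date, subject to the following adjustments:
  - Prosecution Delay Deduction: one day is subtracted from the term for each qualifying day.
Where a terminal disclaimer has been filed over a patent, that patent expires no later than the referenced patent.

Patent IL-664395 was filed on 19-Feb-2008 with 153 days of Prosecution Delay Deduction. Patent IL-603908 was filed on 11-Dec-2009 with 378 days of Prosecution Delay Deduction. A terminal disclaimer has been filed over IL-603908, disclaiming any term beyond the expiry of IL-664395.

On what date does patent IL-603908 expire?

2026-09-19

Natural term of IL-603908:
  Base: filing + 19 years → 11 December 2028.
  Prosecution Delay Deduction: −378 days → 29 November 2027.
Expiry of referenced patent IL-664395:
  Base: filing + 19 years → 19 February 2027.
  Prosecution Delay Deduction: −153 days → 19 September 2026.
Terminal disclaimer: IL-603908 expires on the earlier of 29 November 2027 and 19 September 2026.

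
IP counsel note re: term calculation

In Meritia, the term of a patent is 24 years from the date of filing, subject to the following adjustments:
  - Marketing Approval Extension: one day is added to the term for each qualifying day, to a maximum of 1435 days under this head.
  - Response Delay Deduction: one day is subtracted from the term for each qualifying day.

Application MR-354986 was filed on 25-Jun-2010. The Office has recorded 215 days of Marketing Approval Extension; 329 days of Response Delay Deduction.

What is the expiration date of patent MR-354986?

Base term: filing date + 24 years → 25 June 2034.
Marketing Approval Extension: 215 days (within the 1435-day cap) → +215 days → 26 January 2035.
Response Delay Deduction: −329 days → 3 March 2034.

March 3, 2034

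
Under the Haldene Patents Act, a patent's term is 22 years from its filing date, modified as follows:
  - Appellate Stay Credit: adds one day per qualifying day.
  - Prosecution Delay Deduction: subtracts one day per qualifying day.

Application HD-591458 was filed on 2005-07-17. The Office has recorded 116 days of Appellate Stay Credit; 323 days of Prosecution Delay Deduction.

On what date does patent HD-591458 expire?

2026-12-22

Base term: filing date + 22 years → 17 July 2027.
Appellate Stay Credit: +116 days → 10 November 2027.
Prosecution Delay Deduction: −323 days → 22 December 2026.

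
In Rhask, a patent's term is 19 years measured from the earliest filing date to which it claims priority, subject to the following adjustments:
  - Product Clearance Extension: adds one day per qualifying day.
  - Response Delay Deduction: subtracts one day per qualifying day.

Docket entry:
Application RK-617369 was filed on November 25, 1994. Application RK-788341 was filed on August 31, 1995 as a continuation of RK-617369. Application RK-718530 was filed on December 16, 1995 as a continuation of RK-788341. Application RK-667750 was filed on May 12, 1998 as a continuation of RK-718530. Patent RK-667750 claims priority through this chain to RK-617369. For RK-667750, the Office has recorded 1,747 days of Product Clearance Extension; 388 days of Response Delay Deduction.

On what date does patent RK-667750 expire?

Earliest priority filing: 25 November 1994.
Base term: 25 November 1994 + 19 years → 25 November 2013.
Product Clearance Extension: +1747 days → 7 September 2018.
Response Delay Deduction: −388 days → 15 August 2017.

August 15, 2017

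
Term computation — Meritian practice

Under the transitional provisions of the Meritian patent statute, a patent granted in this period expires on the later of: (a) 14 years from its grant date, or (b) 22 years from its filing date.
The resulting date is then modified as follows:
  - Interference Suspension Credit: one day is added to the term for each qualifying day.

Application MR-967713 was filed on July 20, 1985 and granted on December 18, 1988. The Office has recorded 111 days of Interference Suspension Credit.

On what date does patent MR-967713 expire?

(a) grant + 14 years → 18 December 2002.
(b) filing + 22 years → 20 July 2007.
Later of the two: 20 July 2007.
Interference Suspension Credit: +111 days → 8 November 2007.

November 8, 2007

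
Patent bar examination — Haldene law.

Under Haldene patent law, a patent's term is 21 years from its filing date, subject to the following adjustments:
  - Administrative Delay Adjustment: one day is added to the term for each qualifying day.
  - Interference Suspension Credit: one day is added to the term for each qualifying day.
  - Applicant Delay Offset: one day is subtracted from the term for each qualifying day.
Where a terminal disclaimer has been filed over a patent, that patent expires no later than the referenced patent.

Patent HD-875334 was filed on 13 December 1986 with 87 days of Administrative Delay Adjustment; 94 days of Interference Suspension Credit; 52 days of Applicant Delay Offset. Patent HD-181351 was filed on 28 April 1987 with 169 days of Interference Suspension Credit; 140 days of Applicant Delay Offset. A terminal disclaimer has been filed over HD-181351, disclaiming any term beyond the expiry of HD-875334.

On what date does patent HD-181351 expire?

Natural term of HD-181351:
  Base: filing + 21 years → 28 April 2008.
  Interference Suspension Credit: +169 days → 14 October 2008.
  Applicant Delay Offset: −140 days → 27 May 2008.
Expiry of referenced patent HD-875334:
  Base: filing + 21 years → 13 December 2007.
  Administrative Delay Adjustment: +87 days → 9 March 2008.
  Interference Suspension Credit: +94 days → 11 June 2008.
  Applicant Delay Offset: −52 days → 20 April 2008.
Terminal disclaimer: HD-181351 expires on the earlier of 27 May 2008 and 20 April 2008.

April 20, 2008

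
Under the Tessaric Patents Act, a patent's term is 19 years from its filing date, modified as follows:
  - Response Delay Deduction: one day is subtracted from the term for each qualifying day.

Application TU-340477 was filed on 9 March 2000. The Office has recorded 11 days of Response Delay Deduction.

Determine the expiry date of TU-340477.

February 26, 2019

Base term: filing date + 19 years → 9 March 2019.
Response Delay Deduction: −11 days → 26 February 2019.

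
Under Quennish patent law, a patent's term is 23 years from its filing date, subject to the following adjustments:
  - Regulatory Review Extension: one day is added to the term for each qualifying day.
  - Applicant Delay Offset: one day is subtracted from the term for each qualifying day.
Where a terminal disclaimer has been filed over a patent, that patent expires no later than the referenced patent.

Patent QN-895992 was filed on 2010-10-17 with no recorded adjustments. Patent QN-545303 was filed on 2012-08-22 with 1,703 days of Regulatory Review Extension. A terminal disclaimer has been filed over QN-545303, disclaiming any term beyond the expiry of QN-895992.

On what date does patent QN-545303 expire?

October 17, 2033

Natural term of QN-545303:
  Base: filing + 23 years → 22 August 2035.
  Regulatory Review Extension: +1703 days → 20 April 2040.
Expiry of referenced patent QN-895992:
  Base: filing + 23 years → 17 October 2033.
Terminal disclaimer: QN-545303 expires on the earlier of 20 April 2040 and 17 October 2033.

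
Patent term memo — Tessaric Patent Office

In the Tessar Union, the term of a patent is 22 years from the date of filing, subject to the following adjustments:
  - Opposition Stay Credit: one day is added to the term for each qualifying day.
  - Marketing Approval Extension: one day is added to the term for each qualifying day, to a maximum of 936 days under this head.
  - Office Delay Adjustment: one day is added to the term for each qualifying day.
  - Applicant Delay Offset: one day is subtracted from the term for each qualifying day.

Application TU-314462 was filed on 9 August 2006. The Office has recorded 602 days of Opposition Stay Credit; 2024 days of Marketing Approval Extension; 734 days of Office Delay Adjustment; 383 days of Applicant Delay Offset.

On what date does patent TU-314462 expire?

October 11, 2033

Base term: filing date + 22 years → 9 August 2028.
Opposition Stay Credit: +602 days → 3 April 2030.
Marketing Approval Extension: 2024 days claimed exceeds the 936-day cap, so +936 days → 25 October 2032.
Office Delay Adjustment: +734 days → 29 October 2034.
Applicant Delay Offset: −383 days → 11 October 2033.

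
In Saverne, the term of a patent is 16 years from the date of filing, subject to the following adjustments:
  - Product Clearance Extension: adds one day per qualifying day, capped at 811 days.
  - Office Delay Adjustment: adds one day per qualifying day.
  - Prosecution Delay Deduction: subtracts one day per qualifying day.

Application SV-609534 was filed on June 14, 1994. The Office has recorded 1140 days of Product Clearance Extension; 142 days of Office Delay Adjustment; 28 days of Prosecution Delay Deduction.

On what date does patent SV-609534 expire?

Base term: filing date + 16 years → 14 June 2010.
Product Clearance Extension: 1140 days claimed exceeds the 811-day cap, so +811 days → 2 September 2012.
Office Delay Adjustment: +142 days → 22 January 2013.
Prosecution Delay Deduction: −28 days → 25 December 2012.

December 25, 2012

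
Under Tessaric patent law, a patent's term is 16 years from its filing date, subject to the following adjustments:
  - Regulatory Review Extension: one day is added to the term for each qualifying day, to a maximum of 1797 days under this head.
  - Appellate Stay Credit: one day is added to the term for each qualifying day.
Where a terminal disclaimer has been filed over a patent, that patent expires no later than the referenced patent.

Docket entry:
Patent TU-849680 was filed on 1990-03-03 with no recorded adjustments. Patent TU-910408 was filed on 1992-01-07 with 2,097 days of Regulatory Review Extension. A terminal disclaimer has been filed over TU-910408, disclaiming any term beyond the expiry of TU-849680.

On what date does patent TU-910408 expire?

March 3, 2006

Natural term of TU-910408:
  Base: filing + 16 years → 7 January 2008.
  Regulatory Review Extension: 2097 days claimed exceeds the 1797-day cap, so +1797 days → 8 December 2012.
Expiry of referenced patent TU-849680:
  Base: filing + 16 years → 3 March 2006.
Terminal disclaimer: TU-910408 expires on the earlier of 8 December 2012 and 3 March 2006.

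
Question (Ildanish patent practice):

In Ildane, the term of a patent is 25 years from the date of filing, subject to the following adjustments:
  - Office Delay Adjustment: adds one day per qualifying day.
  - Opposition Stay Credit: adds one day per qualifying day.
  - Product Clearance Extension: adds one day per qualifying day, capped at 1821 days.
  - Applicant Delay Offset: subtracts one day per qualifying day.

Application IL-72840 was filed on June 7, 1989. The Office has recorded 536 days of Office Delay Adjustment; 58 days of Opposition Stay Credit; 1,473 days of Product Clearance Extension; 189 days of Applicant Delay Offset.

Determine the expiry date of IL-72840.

2019-07-29

Base term: filing date + 25 years → 7 June 2014.
Office Delay Adjustment: +536 days → 25 November 2015.
Opposition Stay Credit: +58 days → 22 January 2016.
Product Clearance Extension: 1473 days (within the 1821-day cap) → +1473 days → 3 February 2020.
Applicant Delay Offset: −189 days → 29 July 2019.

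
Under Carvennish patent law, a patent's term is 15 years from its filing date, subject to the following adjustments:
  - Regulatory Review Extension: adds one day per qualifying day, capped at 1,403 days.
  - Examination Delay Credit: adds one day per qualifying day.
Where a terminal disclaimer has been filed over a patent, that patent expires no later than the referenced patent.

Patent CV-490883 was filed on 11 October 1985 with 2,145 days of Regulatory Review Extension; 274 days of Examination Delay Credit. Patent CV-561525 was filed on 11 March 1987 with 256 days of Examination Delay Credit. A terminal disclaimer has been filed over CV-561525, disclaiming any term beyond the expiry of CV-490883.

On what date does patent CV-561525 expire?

Natural term of CV-561525:
  Base: filing + 15 years → 11 March 2002.
  Examination Delay Credit: +256 days → 22 November 2002.
Expiry of referenced patent CV-490883:
  Base: filing + 15 years → 11 October 2000.
  Regulatory Review Extension: 2145 days claimed exceeds the 1403-day cap, so +1403 days → 14 August 2004.
  Examination Delay Credit: +274 days → 15 May 2005.
Terminal disclaimer: CV-561525 expires on the earlier of 22 November 2002 and 15 May 2005.

November 22, 2002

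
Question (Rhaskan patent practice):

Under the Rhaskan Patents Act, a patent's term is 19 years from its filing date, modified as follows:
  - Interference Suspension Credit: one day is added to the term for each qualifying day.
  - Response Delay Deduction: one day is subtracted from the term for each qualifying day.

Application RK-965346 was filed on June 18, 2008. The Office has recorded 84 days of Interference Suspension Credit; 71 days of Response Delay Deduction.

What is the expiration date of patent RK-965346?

2027-07-01

Base term: filing date + 19 years → 18 June 2027.
Interference Suspension Credit: +84 days → 10 September 2027.
Response Delay Deduction: −71 days → 1 July 2027.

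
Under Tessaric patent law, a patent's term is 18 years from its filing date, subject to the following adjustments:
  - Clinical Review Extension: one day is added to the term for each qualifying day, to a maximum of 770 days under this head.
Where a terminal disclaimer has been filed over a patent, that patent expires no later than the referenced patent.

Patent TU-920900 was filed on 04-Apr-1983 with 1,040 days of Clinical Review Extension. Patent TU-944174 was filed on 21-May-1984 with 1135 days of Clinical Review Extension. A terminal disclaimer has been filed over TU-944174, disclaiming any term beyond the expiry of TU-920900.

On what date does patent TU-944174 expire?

2003-05-14

Natural term of TU-944174:
  Base: filing + 18 years → 21 May 2002.
  Clinical Review Extension: 1135 days claimed exceeds the 770-day cap, so +770 days → 29 June 2004.
Expiry of referenced patent TU-920900:
  Base: filing + 18 years → 4 April 2001.
  Clinical Review Extension: 1040 days claimed exceeds the 770-day cap, so +770 days → 14 May 2003.
Terminal disclaimer: TU-944174 expires on the earlier of 29 June 2004 and 14 May 2003.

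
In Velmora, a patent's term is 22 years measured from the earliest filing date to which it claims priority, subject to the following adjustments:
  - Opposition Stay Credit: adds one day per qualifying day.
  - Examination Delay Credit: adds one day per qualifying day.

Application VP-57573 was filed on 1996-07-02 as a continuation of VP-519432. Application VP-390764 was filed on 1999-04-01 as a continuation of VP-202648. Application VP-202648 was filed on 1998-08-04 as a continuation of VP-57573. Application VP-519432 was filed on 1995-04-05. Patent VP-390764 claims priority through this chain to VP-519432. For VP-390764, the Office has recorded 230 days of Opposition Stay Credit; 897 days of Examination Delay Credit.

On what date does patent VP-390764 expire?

May 6, 2020

Earliest priority filing: 5 April 1995.
Base term: 5 April 1995 + 22 years → 5 April 2017.
Opposition Stay Credit: +230 days → 21 November 2017.
Examination Delay Credit: +897 days → 6 May 2020.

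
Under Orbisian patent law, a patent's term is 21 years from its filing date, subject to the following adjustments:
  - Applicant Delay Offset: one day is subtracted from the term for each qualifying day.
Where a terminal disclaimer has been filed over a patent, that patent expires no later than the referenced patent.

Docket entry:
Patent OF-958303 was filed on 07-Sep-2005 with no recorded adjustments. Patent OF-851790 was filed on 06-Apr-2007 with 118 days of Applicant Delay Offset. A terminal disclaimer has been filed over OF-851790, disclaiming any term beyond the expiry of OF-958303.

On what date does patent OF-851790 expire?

2026-09-07

Natural term of OF-851790:
  Base: filing + 21 years → 6 April 2028.
  Applicant Delay Offset: −118 days → 10 December 2027.
Expiry of referenced patent OF-958303:
  Base: filing + 21 years → 7 September 2026.
Terminal disclaimer: OF-851790 expires on the earlier of 10 December 2027 and 7 September 2026.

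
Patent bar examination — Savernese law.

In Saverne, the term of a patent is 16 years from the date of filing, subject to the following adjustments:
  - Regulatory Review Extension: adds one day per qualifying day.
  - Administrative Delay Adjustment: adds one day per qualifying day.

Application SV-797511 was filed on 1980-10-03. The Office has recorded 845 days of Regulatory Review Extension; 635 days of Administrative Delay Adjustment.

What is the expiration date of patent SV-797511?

Base term: filing date + 16 years → 3 October 1996.
Regulatory Review Extension: +845 days → 26 January 1999.
Administrative Delay Adjustment: +635 days → 22 October 2000.

2000-10-22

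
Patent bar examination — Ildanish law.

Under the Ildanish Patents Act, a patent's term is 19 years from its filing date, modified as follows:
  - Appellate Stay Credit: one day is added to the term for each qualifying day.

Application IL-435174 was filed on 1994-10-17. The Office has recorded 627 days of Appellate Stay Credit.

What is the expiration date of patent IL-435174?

July 6, 2015

Base term: filing date + 19 years → 17 October 2013.
Appellate Stay Credit: +627 days → 6 July 2015.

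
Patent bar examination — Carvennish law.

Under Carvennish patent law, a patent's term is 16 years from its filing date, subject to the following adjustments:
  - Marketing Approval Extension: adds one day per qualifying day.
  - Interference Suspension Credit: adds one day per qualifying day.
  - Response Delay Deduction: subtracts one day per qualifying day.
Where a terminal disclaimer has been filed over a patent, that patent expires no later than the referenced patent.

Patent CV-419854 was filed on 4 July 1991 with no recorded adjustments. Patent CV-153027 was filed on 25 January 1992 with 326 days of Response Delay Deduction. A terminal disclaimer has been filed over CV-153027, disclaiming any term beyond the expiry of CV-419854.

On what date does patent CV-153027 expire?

Natural term of CV-153027:
  Base: filing + 16 years → 25 January 2008.
  Response Delay Deduction: −326 days → 5 March 2007.
Expiry of referenced patent CV-419854:
  Base: filing + 16 years → 4 July 2007.
Terminal disclaimer: CV-153027 expires on the earlier of 5 March 2007 and 4 July 2007.

March 5, 2007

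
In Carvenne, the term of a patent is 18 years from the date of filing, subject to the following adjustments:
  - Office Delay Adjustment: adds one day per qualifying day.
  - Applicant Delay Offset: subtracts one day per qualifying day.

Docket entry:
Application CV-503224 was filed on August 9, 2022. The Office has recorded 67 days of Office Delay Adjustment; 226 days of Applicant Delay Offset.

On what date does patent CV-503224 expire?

March 3, 2040

Base term: filing date + 18 years → 9 August 2040.
Office Delay Adjustment: +67 days → 15 October 2040.
Applicant Delay Offset: −226 days → 3 March 2040.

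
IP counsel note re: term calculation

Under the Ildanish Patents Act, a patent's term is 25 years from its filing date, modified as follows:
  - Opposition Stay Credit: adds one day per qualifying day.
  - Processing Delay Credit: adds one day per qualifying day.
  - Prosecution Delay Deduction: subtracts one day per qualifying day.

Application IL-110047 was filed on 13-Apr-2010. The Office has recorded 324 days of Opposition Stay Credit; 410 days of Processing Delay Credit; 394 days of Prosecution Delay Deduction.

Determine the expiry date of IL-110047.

2036-03-18

Base term: filing date + 25 years → 13 April 2035.
Opposition Stay Credit: +324 days → 2 March 2036.
Processing Delay Credit: +410 days → 16 April 2037.
Prosecution Delay Deduction: −394 days → 18 March 2036.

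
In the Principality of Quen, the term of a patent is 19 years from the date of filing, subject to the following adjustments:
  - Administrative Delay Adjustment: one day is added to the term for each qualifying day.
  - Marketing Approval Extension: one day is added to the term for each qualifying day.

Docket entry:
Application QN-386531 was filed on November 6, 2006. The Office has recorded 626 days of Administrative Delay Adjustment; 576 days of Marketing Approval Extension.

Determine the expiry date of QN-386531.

Base term: filing date + 19 years → 6 November 2025.
Administrative Delay Adjustment: +626 days → 25 July 2027.
Marketing Approval Extension: +576 days → 20 February 2029.

2029-02-20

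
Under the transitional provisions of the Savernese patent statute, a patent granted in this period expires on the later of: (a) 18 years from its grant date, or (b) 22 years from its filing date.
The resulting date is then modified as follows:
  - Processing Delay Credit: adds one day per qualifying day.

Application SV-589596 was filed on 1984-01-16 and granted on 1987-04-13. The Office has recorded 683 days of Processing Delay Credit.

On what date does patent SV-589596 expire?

(a) grant + 18 years → 13 April 2005.
(b) filing + 22 years → 16 January 2006.
Later of the two: 16 January 2006.
Processing Delay Credit: +683 days → 30 November 2007.

November 30, 2007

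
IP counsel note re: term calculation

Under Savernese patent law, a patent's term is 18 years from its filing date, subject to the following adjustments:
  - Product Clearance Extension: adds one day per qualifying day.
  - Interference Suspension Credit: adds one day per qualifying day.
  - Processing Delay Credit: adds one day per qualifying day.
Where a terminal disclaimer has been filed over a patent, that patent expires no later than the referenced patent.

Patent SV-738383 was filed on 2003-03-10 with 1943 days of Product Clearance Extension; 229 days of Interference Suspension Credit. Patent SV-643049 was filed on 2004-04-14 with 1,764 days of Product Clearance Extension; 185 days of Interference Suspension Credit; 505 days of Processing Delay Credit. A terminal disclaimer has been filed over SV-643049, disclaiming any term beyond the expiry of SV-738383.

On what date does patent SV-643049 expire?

February 19, 2027

Natural term of SV-643049:
  Base: filing + 18 years → 14 April 2022.
  Product Clearance Extension: +1764 days → 11 February 2027.
  Interference Suspension Credit: +185 days → 15 August 2027.
  Processing Delay Credit: +505 days → 1 January 2029.
Expiry of referenced patent SV-738383:
  Base: filing + 18 years → 10 March 2021.
  Product Clearance Extension: +1943 days → 5 July 2026.
  Interference Suspension Credit: +229 days → 19 February 2027.
Terminal disclaimer: SV-643049 expires on the earlier of 1 January 2029 and 19 February 2027.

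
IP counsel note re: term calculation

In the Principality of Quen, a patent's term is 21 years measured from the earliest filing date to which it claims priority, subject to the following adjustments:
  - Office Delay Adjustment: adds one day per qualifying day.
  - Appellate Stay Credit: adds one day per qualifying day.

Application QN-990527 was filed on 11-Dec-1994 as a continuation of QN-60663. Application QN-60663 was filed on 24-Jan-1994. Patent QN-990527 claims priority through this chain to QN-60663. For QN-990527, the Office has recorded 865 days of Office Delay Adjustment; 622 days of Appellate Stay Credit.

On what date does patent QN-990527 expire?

Earliest priority filing: 24 January 1994.
Base term: 24 January 1994 + 21 years → 24 January 2015.
Office Delay Adjustment: +865 days → 7 June 2017.
Appellate Stay Credit: +622 days → 19 February 2019.

2019-02-19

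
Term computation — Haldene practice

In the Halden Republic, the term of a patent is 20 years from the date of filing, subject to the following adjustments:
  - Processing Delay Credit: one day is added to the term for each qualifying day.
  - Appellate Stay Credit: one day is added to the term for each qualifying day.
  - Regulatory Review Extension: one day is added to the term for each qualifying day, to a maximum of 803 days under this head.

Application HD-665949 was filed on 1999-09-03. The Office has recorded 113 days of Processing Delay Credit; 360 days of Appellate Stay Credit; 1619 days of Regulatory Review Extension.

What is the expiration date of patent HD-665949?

Base term: filing date + 20 years → 3 September 2019.
Processing Delay Credit: +113 days → 25 December 2019.
Appellate Stay Credit: +360 days → 19 December 2020.
Regulatory Review Extension: 1619 days claimed exceeds the 803-day cap, so +803 days → 2 March 2023.

2023-03-02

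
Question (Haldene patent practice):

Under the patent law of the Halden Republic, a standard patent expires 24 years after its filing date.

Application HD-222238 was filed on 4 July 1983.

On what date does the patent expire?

July 4, 2007

Filing date + 24 years → 4 July 2007.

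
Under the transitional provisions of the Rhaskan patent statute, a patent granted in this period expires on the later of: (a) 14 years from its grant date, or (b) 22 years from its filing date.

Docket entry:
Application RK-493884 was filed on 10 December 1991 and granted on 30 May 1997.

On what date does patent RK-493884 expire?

December 10, 2013

(a) grant + 14 years → 30 May 2011.
(b) filing + 22 years → 10 December 2013.
Later of the two: 10 December 2013.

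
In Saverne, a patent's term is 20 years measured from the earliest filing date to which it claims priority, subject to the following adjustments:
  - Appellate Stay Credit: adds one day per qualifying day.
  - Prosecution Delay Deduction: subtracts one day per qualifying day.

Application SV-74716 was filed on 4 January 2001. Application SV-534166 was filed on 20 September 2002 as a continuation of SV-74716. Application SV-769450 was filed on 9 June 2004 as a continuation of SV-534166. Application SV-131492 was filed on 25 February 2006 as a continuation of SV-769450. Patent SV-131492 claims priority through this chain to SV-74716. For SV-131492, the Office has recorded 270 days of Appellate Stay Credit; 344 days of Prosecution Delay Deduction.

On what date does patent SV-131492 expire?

Earliest priority filing: 4 January 2001.
Base term: 4 January 2001 + 20 years → 4 January 2021.
Appellate Stay Credit: +270 days → 1 October 2021.
Prosecution Delay Deduction: −344 days → 22 October 2020.

2020-10-22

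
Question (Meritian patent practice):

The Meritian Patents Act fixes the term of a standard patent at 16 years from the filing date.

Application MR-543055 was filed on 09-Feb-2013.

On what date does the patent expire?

2029-02-09

Filing date + 16 years → 9 February 2029.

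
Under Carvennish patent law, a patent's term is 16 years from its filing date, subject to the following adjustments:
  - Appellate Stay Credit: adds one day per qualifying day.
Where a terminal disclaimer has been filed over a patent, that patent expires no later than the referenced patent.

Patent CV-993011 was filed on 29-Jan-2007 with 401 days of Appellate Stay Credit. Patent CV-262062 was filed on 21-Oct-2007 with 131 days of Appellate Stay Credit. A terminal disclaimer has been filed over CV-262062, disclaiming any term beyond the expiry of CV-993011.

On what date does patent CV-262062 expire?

February 29, 2024

Natural term of CV-262062:
  Base: filing + 16 years → 21 October 2023.
  Appellate Stay Credit: +131 days → 29 February 2024.
Expiry of referenced patent CV-993011:
  Base: filing + 16 years → 29 January 2023.
  Appellate Stay Credit: +401 days → 5 March 2024.
Terminal disclaimer: CV-262062 expires on the earlier of 29 February 2024 and 5 March 2024.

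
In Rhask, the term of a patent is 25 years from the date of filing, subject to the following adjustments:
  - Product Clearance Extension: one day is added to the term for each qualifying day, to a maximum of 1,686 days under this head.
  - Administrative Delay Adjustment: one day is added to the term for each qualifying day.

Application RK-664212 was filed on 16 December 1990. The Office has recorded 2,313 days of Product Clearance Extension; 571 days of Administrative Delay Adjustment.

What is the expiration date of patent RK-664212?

February 19, 2022

Base term: filing date + 25 years → 16 December 2015.
Product Clearance Extension: 2313 days claimed exceeds the 1686-day cap, so +1686 days → 28 July 2020.
Administrative Delay Adjustment: +571 days → 19 February 2022.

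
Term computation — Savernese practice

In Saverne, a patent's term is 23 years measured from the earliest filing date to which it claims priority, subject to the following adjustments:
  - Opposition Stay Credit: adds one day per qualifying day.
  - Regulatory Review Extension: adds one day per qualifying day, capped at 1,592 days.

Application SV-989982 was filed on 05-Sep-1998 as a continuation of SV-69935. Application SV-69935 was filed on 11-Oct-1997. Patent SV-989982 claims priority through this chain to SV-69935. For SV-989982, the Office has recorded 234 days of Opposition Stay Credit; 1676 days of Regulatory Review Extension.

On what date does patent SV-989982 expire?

Earliest priority filing: 11 October 1997.
Base term: 11 October 1997 + 23 years → 11 October 2020.
Opposition Stay Credit: +234 days → 2 June 2021.
Regulatory Review Extension: 1676 days claimed exceeds the 1592-day cap, so +1592 days → 11 October 2025.

2025-10-11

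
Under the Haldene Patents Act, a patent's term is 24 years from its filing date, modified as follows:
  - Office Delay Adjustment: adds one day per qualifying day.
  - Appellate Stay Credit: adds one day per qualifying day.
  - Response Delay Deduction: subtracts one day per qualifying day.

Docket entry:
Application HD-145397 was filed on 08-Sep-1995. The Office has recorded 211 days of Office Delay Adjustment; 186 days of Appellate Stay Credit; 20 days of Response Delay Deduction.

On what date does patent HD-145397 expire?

Base term: filing date + 24 years → 8 September 2019.
Office Delay Adjustment: +211 days → 6 April 2020.
Appellate Stay Credit: +186 days → 9 October 2020.
Response Delay Deduction: −20 days → 19 September 2020.

2020-09-19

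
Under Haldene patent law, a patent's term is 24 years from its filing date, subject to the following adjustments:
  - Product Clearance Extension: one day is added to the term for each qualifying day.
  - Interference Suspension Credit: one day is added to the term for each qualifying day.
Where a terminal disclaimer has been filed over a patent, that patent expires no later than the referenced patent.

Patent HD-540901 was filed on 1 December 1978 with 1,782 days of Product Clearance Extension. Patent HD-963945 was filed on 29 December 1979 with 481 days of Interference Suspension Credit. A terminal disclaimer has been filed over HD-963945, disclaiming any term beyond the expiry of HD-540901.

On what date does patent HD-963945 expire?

April 23, 2005

Natural term of HD-963945:
  Base: filing + 24 years → 29 December 2003.
  Interference Suspension Credit: +481 days → 23 April 2005.
Expiry of referenced patent HD-540901:
  Base: filing + 24 years → 1 December 2002.
  Product Clearance Extension: +1782 days → 18 October 2007.
Terminal disclaimer: HD-963945 expires on the earlier of 23 April 2005 and 18 October 2007.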